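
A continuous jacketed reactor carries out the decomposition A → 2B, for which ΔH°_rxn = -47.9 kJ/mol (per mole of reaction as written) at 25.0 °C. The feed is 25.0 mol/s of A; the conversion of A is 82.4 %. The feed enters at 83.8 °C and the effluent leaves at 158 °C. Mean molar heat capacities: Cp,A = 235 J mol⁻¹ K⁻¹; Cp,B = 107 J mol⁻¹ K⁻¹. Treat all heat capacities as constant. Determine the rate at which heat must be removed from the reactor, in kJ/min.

Q_out = 36500 kJ/min

Extent of reaction ξ = 0.824 × 25.0 = 20.6 mol/s
Reaction term: ξ·ΔH°_rxn = 20.6 × -47.9 = -986.74 kJ/s
Sensible, feed 83.8→25 °C: -345.45 kJ/s
Outlet flows (mol/s): A 4.4, B 41.2
Sensible, products 25→158 °C: 723.84 kJ/s
Q = ΔH = -608.35 kJ/s = -608.35 kW
Heat removed = 36501 kJ/min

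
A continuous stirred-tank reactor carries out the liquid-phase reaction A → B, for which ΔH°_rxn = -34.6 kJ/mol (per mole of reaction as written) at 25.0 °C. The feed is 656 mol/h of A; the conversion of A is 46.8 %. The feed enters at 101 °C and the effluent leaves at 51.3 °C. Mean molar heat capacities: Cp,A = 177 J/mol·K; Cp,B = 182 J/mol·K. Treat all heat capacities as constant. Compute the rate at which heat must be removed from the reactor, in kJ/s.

Q_out = 4.54 kJ/s

Extent of reaction ξ = 0.468 × 656 = 307.01 mol/h
Reaction term: ξ·ΔH°_rxn = 307.01 × -34.6 = -10622 kJ/h
Sensible, feed 101→25 °C: -8824.5 kJ/h
Outlet flows (mol/h): A 348.99, B 307.01
Sensible, products 25→51.3 °C: 3094.1 kJ/h
Q = ΔH = -16353 kJ/h = -4.5425 kW
Heat removed = 4.5425 kJ/s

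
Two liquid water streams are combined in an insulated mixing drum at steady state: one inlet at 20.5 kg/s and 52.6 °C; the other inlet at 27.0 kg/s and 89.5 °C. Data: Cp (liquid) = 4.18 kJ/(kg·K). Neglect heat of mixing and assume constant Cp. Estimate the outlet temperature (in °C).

No heat crosses the boundary, so H_out = H_in.
T_out = Σ ṁᵢCp,ᵢTᵢ / Σ ṁᵢCp,ᵢ
      = 14608 / 198.55 = 73.575 °C

T_out = 73.6 °C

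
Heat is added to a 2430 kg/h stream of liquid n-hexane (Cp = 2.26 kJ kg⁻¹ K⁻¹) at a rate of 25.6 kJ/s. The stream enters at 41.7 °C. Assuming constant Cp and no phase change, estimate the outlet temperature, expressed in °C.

T_out = 58.5 °C

Q = 25.6 kJ/s = 92160 kJ/h
ΔT = Q/(ṁ·Cp) = 92160/(2430×2.26) = 16.781 K
T_out = 41.7 + 16.781 = 58.481 °C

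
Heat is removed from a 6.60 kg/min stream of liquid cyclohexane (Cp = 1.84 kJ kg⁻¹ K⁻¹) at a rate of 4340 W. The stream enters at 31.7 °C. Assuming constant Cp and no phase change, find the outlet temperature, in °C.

T_out = 10.3 °C

Q = 4340 W = 260.4 kJ/min
ΔT = Q/(ṁ·Cp) = 260.4/(6.60×1.84) = 21.443 K
T_out = 31.7 − 21.443 = 10.257 °C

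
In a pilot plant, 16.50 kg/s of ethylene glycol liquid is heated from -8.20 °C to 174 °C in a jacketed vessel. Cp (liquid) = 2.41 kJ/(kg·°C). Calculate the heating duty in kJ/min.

Q = 435000 kJ/min

Q = ṁ·Cp·ΔT = 16.50 × 2.41 × (174 − -8.20) = 7245.2 kJ/s
Heating duty = 434710 kJ/min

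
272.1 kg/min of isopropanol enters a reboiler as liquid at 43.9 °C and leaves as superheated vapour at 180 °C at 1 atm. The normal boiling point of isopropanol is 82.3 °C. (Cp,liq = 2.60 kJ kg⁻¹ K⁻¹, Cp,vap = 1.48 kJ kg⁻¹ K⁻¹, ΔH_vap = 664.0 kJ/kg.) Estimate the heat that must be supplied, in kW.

Q = 4120 kW

liquid 43.9→82.3 °C: 99.84 kJ/kg
vaporisation at 82.3 °C: 664 kJ/kg
vapour 82.3→180 °C: 144.6 kJ/kg
Δh = 99.84 + 664 + 144.6 = 908.44 kJ/kg
Q = ṁ·Δh = 272.1 kg/min × 908.44 kJ/kg = 247190 kJ/min
|Q| = 4119.8 kW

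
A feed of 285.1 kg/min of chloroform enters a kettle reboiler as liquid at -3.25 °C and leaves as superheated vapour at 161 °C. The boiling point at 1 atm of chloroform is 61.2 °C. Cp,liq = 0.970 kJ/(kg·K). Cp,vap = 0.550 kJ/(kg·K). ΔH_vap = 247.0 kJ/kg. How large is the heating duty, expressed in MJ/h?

liquid -3.25→61.2 °C: 62.517 kJ/kg
vaporisation at 61.2 °C: 247 kJ/kg
vapour 61.2→161 °C: 54.89 kJ/kg
Δh = 62.517 + 247 + 54.89 = 364.41 kJ/kg
Q = ṁ·Δh = 285.1 kg/min × 364.41 kJ/kg = 103890 kJ/min
|Q| = 1731.5 kW = 6233.5 MJ/h

Q = 6230 MJ/h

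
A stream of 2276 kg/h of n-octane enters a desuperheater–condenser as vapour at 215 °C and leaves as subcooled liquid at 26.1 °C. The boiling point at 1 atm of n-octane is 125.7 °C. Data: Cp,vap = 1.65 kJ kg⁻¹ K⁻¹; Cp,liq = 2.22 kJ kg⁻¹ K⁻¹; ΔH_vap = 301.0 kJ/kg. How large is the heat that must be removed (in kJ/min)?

vapour 215→125.7 °C: -147.34 kJ/kg
condensation at 125.7 °C: -301 kJ/kg
liquid 125.7→26.1 °C: -221.11 kJ/kg
Δh = -147.34 + -301 + -221.11 = -669.46 kJ/kg
Q = ṁ·Δh = 2276 kg/h × -669.46 kJ/kg = -1.5237e+06 kJ/h
|Q| = 423.25 kW = 25395 kJ/min

Q_c = 25400 kJ/min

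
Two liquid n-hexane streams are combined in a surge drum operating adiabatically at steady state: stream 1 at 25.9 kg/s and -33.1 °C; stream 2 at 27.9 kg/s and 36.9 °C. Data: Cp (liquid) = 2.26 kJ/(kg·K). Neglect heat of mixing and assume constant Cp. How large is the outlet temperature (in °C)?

T_out = 3.20 °C

No heat crosses the boundary, so H_out = H_in.
Σ ṁᵢCp,ᵢTᵢ = 25.9×2.26×-33.1 + 27.9×2.26×36.9 = 389.22
Σ ṁᵢCp,ᵢ = 25.9×2.26 + 27.9×2.26 = 121.59
T_out = 389.22 / 121.59 = 3.2011 °C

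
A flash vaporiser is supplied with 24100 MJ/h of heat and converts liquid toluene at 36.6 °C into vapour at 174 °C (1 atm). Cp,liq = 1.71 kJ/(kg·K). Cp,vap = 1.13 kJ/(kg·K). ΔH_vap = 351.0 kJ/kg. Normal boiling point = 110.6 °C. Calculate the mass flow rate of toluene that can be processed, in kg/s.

ṁ = 12.2 kg/s

Δh = 1.71×(110.6−36.6) + 351.0 + 1.13×(174−110.6) = 549.18 kJ/kg
Q = 24100 MJ/h = 6694.4 kJ/s = 6694.4 kJ/s
ṁ = Q/Δh = 6694.4 / 549.18 = 12.19 kg/s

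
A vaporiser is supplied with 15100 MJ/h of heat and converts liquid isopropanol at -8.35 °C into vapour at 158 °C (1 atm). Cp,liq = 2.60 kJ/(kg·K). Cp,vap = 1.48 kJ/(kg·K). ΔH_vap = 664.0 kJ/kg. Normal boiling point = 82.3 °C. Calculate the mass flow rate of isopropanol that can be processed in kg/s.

Δh = 2.60×(82.3−-8.35) + 664.0 + 1.48×(158−82.3) = 1011.7 kJ/kg
Q = 15100 MJ/h = 4194.4 kJ/s = 4194.4 kJ/s
ṁ = Q/Δh = 4194.4 / 1011.7 = 4.1458 kg/s

ṁ = 4.15 kg/s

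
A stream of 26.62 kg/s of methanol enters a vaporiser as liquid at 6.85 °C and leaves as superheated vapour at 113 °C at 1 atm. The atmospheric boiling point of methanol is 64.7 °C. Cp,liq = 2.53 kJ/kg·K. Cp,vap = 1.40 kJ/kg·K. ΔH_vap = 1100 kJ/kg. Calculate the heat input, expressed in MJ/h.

Q = 126000 MJ/h

liquid 6.85→64.7 °C: 146.36 kJ/kg
vaporisation at 64.7 °C: 1100 kJ/kg
vapour 64.7→113 °C: 67.62 kJ/kg
Δh = 146.36 + 1100 + 67.62 = 1314 kJ/kg
Q = ṁ·Δh = 26.62 kg/s × 1314 kJ/kg = 34978 kJ/s
|Q| = 34978 kW = 125920 MJ/h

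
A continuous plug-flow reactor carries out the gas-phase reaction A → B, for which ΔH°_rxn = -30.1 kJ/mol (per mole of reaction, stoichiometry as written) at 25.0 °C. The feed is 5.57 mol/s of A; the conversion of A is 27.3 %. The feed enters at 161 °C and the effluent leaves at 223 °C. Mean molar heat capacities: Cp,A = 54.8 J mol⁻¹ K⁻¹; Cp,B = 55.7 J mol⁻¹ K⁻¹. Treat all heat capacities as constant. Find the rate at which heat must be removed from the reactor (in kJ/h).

Q_out = 95700 kJ/h

Extent of reaction ξ = 0.273 × 5.57 = 1.5206 mol/s
Reaction term: ξ·ΔH°_rxn = 1.5206 × -30.1 = -45.77 kJ/s
Sensible, feed 161→25 °C: -41.512 kJ/s
Outlet flows (mol/s): A 4.0494, B 1.5206
Sensible, products 25→223 °C: 60.708 kJ/s
Q = ΔH = -26.575 kJ/s = -26.575 kW
Heat removed = 95669 kJ/h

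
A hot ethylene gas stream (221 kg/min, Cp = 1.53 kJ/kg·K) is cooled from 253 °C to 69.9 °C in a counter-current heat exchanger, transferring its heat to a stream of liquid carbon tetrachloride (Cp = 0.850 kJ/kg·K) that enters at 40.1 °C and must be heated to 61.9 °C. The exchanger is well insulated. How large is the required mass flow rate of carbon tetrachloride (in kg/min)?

Heat released by hot stream: Q = 221 × 1.53 × (253 − 69.9) = 61912 kJ/min
Energy balance on cold side (adiabatic exchanger): Q = ṁ_c·Cp_c·(T_c,out − T_c,in)
ṁ_c = 61912 / [0.850 × (61.9 − 40.1)] = 3341.2 kg/min

ṁ_c = 3340 kg/min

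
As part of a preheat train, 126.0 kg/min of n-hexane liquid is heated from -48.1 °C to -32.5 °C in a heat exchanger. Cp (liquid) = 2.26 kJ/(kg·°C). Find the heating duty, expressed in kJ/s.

Q = ṁ·Cp·ΔT = 126.0 × 2.26 × (-32.5 − -48.1) = 4442.3 kJ/min
Converting: 4442.3 / 60 s = 74.038 kW

Q = 74.0 kJ/s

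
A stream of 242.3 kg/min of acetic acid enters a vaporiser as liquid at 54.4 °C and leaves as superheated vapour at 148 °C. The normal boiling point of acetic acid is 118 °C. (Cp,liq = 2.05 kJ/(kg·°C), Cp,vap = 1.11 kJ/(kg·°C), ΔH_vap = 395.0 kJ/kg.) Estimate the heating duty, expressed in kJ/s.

Q = 2260 kJ/s

liquid 54.4→118 °C: 130.38 kJ/kg
vaporisation at 118 °C: 395 kJ/kg
vapour 118→148 °C: 33.3 kJ/kg
Δh = 130.38 + 395 + 33.3 = 558.68 kJ/kg
Q = ṁ·Δh = 242.3 kg/min × 558.68 kJ/kg = 135370 kJ/min
|Q| = 2256.1 kW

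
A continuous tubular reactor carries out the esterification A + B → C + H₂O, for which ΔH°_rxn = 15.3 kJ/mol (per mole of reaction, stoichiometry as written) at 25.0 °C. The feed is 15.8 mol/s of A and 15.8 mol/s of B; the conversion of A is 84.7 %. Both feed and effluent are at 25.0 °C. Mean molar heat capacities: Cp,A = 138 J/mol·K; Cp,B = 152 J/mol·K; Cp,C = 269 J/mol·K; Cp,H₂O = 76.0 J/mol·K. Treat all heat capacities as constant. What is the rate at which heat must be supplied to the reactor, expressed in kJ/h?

Extent of reaction ξ = 0.847 × 15.8 = 13.383 mol/s
Reaction term: ξ·ΔH°_rxn = 13.383 × 15.3 = 204.75 kJ/s
Q = ΔH = 204.75 kJ/s = 204.75 kW
Heat supplied = 737110 kJ/h

Q_in = 737000 kJ/h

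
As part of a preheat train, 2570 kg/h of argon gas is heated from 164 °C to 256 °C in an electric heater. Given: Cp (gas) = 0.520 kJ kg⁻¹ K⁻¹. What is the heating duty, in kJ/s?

Q = ṁ·Cp·ΔT = 2570 × 0.520 × (256 − 164) = 122950 kJ/h
Converting: 122950 / 3600 s = 34.152 kW

Q = 34.2 kJ/s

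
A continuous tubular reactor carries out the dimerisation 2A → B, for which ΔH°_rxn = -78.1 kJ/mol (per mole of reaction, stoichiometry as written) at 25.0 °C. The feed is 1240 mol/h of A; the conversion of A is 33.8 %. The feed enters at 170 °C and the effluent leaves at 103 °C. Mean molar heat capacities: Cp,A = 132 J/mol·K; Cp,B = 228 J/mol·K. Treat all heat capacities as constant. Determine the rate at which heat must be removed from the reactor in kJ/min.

Extent of reaction ξ = 0.338 × 1240 / 2 = 209.56 mol/h
Reaction term: ξ·ΔH°_rxn = 209.56 × -78.1 = -16367 kJ/h
Sensible, feed 170→25 °C: -23734 kJ/h
Outlet flows (mol/h): A 820.88, B 209.56
Sensible, products 25→103 °C: 12179 kJ/h
Q = ΔH = -27922 kJ/h = -7.756 kW
Heat removed = 465.36 kJ/min

Q_out = 465 kJ/min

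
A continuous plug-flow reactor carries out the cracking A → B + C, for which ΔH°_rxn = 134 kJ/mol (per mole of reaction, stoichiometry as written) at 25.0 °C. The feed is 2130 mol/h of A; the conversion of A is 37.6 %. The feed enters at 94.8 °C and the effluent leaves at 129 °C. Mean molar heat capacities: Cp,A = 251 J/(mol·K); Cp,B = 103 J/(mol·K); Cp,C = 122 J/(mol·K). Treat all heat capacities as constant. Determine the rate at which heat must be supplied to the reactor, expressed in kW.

Q_in = 34.3 kW

Extent of reaction ξ = 0.376 × 2130 = 800.88 mol/h
Reaction term: ξ·ΔH°_rxn = 800.88 × 134 = 107320 kJ/h
Sensible, feed 94.8→25 °C: -37317 kJ/h
Outlet flows (mol/h): A 1329.1, B 800.88, C 800.88
Sensible, products 25→129 °C: 53436 kJ/h
Q = ΔH = 123440 kJ/h = 34.288 kW
Heat supplied = 34.288 kW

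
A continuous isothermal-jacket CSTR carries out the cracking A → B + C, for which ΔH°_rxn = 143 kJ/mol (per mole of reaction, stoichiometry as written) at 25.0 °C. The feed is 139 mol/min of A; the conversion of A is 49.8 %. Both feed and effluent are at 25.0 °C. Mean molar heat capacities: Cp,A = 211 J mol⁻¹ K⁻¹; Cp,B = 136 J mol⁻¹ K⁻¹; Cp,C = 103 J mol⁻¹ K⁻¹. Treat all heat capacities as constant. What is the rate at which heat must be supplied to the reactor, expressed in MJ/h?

Q_in = 594 MJ/h

Extent of reaction ξ = 0.498 × 139 = 69.222 mol/min
Reaction term: ξ·ΔH°_rxn = 69.222 × 143 = 9898.7 kJ/min
Q = ΔH = 9898.7 kJ/min = 164.98 kW
Heat supplied = 593.92 MJ/h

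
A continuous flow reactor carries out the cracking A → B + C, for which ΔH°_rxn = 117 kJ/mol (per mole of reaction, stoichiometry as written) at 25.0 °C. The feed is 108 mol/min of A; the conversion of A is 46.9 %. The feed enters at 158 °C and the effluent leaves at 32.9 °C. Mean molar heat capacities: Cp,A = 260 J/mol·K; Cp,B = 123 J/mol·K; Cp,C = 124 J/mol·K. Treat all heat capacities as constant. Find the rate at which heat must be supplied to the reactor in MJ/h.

Q_in = 144 MJ/h

Extent of reaction ξ = 0.469 × 108 = 50.652 mol/min
Reaction term: ξ·ΔH°_rxn = 50.652 × 117 = 5926.3 kJ/min
Sensible, feed 158→25 °C: -3734.6 kJ/min
Outlet flows (mol/min): A 57.348, B 50.652, C 50.652
Sensible, products 25→32.9 °C: 216.63 kJ/min
Q = ΔH = 2408.3 kJ/min = 40.138 kW
Heat supplied = 144.5 MJ/h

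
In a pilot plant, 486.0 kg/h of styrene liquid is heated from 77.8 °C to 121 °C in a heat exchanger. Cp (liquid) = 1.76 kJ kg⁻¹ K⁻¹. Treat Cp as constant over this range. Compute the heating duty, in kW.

Q = ṁ·Cp·ΔT = 486.0 × 1.76 × (121 − 77.8) = 36952 kJ/h
Converting: 36952 / 3600 s = 10.264 kW

Q = 10.3 kW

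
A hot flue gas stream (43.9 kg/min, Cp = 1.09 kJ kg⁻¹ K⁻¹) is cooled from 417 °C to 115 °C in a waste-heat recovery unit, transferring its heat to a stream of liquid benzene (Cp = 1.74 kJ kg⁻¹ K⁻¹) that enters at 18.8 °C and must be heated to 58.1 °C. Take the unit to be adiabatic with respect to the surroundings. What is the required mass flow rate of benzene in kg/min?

Heat released by hot stream: Q = 43.9 × 1.09 × (417 − 115) = 14451 kJ/min
Energy balance on cold side (adiabatic exchanger): Q = ṁ_c·Cp_c·(T_c,out − T_c,in)
ṁ_c = 14451 / [1.74 × (58.1 − 18.8)] = 211.33 kg/min

ṁ_c = 211 kg/min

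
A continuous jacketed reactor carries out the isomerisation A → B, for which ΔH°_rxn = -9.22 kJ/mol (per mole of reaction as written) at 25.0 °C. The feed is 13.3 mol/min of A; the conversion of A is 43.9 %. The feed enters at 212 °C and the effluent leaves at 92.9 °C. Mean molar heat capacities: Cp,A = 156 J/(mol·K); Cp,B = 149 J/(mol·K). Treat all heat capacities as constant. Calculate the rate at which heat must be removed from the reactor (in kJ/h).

Q_out = 18200 kJ/h

Extent of reaction ξ = 0.439 × 13.3 = 5.8387 mol/min
Reaction term: ξ·ΔH°_rxn = 5.8387 × -9.22 = -53.833 kJ/min
Sensible, feed 212→25 °C: -387.99 kJ/min
Outlet flows (mol/min): A 7.4613, B 5.8387
Sensible, products 25→92.9 °C: 138.1 kJ/min
Q = ΔH = -303.72 kJ/min = -5.0619 kW
Heat removed = 18223 kJ/h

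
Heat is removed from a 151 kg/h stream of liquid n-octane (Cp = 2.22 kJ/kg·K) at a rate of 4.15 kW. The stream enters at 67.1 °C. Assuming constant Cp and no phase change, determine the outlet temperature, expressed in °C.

T_out = 22.5 °C

Q = 4.15 kW = 14940 kJ/h
ΔT = Q/(ṁ·Cp) = 14940/(151×2.22) = 44.568 K
T_out = 67.1 − 44.568 = 22.532 °C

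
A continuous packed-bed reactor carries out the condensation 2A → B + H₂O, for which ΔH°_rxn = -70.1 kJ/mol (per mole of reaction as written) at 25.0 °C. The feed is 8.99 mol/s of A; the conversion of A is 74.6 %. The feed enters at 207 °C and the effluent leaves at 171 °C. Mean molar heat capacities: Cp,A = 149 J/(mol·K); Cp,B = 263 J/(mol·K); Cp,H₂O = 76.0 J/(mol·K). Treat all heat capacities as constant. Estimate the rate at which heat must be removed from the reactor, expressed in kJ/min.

Q_out = 15800 kJ/min

Extent of reaction ξ = 0.746 × 8.99 / 2 = 3.3533 mol/s
Reaction term: ξ·ΔH°_rxn = 3.3533 × -70.1 = -235.06 kJ/s
Sensible, feed 207→25 °C: -243.79 kJ/s
Outlet flows (mol/s): A 2.2835, B 3.3533, H₂O 3.3533
Sensible, products 25→171 °C: 215.64 kJ/s
Q = ΔH = -263.21 kJ/s = -263.21 kW
Heat removed = 15793 kJ/min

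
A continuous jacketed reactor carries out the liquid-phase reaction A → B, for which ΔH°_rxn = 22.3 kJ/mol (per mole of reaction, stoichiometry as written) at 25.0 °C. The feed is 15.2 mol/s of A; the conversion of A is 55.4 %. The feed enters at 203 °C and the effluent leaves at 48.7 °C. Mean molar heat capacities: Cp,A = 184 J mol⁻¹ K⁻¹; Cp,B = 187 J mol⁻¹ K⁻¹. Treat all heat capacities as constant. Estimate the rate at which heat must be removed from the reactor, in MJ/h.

Q_out = 875 MJ/h

Extent of reaction ξ = 0.554 × 15.2 = 8.4208 mol/s
Reaction term: ξ·ΔH°_rxn = 8.4208 × 22.3 = 187.78 kJ/s
Sensible, feed 203→25 °C: -497.83 kJ/s
Outlet flows (mol/s): A 6.7792, B 8.4208
Sensible, products 25→48.7 °C: 66.883 kJ/s
Q = ΔH = -243.16 kJ/s = -243.16 kW
Heat removed = 875.39 MJ/h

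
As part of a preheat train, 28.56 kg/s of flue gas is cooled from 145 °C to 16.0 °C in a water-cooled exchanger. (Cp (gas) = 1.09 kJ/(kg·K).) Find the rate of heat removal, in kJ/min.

Q_c = 241000 kJ/min

Q = ṁ·Cp·ΔT = 28.56 × 1.09 × (16.0 − 145) = -4015.8 kJ/s
Cooling duty = 240950 kJ/min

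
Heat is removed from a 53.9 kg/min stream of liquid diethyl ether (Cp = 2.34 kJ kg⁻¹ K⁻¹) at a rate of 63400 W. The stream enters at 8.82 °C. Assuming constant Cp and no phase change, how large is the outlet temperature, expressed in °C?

Q = 63400 W = 3804 kJ/min
ΔT = Q/(ṁ·Cp) = 3804/(53.9×2.34) = 30.16 K
T_out = 8.82 − 30.16 = -21.34 °C

T_out = -21.3 °C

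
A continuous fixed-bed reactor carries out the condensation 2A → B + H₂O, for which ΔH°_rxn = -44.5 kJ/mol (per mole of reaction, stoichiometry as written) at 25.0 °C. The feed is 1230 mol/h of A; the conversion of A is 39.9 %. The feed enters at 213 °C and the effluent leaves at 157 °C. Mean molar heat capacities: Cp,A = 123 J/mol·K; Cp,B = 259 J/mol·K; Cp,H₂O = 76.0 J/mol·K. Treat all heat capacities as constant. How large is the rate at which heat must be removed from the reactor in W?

Extent of reaction ξ = 0.399 × 1230 / 2 = 245.39 mol/h
Reaction term: ξ·ΔH°_rxn = 245.39 × -44.5 = -10920 kJ/h
Sensible, feed 213→25 °C: -28443 kJ/h
Outlet flows (mol/h): A 739.23, B 245.39, H₂O 245.39
Sensible, products 25→157 °C: 22853 kJ/h
Q = ΔH = -16509 kJ/h = -4.5859 kW
Heat removed = 4585.9 W

Q_out = 4590 W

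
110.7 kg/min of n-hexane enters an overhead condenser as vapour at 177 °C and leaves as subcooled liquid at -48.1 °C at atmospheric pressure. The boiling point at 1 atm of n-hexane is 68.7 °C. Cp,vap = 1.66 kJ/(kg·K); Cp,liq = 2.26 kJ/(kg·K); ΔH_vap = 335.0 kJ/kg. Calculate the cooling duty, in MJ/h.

Q_c = 5170 MJ/h

vapour 177→68.7 °C: -179.78 kJ/kg
condensation at 68.7 °C: -335 kJ/kg
liquid 68.7→-48.1 °C: -263.97 kJ/kg
Δh = -179.78 + -335 + -263.97 = -778.75 kJ/kg
Q = ṁ·Δh = 110.7 kg/min × -778.75 kJ/kg = -86207 kJ/min
|Q| = 1436.8 kW = 5172.4 MJ/h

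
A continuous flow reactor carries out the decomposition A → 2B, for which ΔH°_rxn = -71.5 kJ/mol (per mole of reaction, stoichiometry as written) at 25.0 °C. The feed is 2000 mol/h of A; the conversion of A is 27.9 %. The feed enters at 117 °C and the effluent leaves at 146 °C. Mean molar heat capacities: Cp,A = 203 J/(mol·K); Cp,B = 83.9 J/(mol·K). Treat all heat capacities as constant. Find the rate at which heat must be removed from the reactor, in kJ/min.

Extent of reaction ξ = 0.279 × 2000 = 558 mol/h
Reaction term: ξ·ΔH°_rxn = 558 × -71.5 = -39897 kJ/h
Sensible, feed 117→25 °C: -37352 kJ/h
Outlet flows (mol/h): A 1442, B 1116
Sensible, products 25→146 °C: 46749 kJ/h
Q = ΔH = -30500 kJ/h = -8.4721 kW
Heat removed = 508.33 kJ/min

Q_out = 508 kJ/min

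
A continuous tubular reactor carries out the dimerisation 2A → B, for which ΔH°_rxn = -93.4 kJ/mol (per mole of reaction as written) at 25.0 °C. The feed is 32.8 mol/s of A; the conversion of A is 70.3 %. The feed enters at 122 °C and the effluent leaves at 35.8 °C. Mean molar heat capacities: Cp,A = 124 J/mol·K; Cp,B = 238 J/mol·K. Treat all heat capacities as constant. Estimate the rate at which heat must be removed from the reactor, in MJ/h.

Extent of reaction ξ = 0.703 × 32.8 / 2 = 11.529 mol/s
Reaction term: ξ·ΔH°_rxn = 11.529 × -93.4 = -1076.8 kJ/s
Sensible, feed 122→25 °C: -394.52 kJ/s
Outlet flows (mol/s): A 9.7416, B 11.529
Sensible, products 25→35.8 °C: 42.681 kJ/s
Q = ΔH = -1428.7 kJ/s = -1428.7 kW
Heat removed = 5143.2 MJ/h

Q_out = 5140 MJ/h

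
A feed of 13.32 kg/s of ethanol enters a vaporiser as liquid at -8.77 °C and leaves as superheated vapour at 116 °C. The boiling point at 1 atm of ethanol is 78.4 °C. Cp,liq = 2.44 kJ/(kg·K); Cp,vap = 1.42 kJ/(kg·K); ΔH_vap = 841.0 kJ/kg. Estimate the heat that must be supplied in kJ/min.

liquid -8.77→78.4 °C: 212.69 kJ/kg
vaporisation at 78.4 °C: 841 kJ/kg
vapour 78.4→116 °C: 53.392 kJ/kg
Δh = 212.69 + 841 + 53.392 = 1107.1 kJ/kg
Q = ṁ·Δh = 13.32 kg/s × 1107.1 kJ/kg = 14746 kJ/s
|Q| = 14746 kW = 884780 kJ/min

Q = 885000 kJ/min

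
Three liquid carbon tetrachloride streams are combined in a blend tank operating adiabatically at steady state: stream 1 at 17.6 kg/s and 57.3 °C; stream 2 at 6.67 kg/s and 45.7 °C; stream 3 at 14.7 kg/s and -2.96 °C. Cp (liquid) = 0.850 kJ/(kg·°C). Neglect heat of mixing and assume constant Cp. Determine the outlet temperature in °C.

Energy balance with Q = 0: Σ ṁᵢCp,ᵢ(T_out − Tᵢ) = 0
Σ ṁᵢCp,ᵢTᵢ = 17.6×0.850×57.3 + 6.67×0.850×45.7 + 14.7×0.850×-2.96 = 1079.3
Σ ṁᵢCp,ᵢ = 17.6×0.850 + 6.67×0.850 + 14.7×0.850 = 33.124
T_out = 1079.3 / 33.124 = 32.584 °C

T_out = 32.6 °C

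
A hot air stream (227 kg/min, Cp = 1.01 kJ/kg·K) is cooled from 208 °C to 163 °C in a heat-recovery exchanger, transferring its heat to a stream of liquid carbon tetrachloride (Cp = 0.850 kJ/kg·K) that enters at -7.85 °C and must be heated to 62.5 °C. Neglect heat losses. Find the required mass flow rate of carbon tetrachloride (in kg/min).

Heat released by hot stream: Q = 227 × 1.01 × (208 − 163) = 10317 kJ/min
Energy balance on cold side (adiabatic exchanger): Q = ṁ_c·Cp_c·(T_c,out − T_c,in)
ṁ_c = 10317 / [0.850 × (62.5 − -7.85)] = 172.53 kg/min

ṁ_c = 173 kg/min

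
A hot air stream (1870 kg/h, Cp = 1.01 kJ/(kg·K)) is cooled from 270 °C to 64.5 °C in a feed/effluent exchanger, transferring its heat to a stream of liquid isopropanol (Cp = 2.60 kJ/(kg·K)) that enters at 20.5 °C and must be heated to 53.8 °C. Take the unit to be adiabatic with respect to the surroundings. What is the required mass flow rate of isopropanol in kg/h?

ṁ_c = 4480 kg/h

Heat released by hot stream: Q = 1870 × 1.01 × (270 − 64.5) = 388130 kJ/h
Energy balance on cold side (adiabatic exchanger): Q = ṁ_c·Cp_c·(T_c,out − T_c,in)
ṁ_c = 388130 / [2.60 × (53.8 − 20.5)] = 4482.9 kg/h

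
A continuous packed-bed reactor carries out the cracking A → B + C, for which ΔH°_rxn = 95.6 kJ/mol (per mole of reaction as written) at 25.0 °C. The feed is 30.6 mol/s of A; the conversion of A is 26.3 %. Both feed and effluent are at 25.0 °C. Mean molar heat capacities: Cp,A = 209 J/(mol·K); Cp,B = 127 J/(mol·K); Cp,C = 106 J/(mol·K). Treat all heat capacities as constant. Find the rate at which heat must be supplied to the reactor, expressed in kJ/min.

Q_in = 46200 kJ/min

Extent of reaction ξ = 0.263 × 30.6 = 8.0478 mol/s
Reaction term: ξ·ΔH°_rxn = 8.0478 × 95.6 = 769.37 kJ/s
Q = ΔH = 769.37 kJ/s = 769.37 kW
Heat supplied = 46162 kJ/min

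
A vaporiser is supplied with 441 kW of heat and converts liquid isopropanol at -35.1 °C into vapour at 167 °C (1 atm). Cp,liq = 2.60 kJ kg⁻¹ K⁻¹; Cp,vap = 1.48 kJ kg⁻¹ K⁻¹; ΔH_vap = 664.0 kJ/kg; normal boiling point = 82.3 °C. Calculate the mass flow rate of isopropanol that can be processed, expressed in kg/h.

ṁ = 1450 kg/h

Δh = 2.60×(82.3−-35.1) + 664.0 + 1.48×(167−82.3) = 1094.6 kJ/kg
Q = 441 kW = 441 kJ/s = 1.5876e+06 kJ/h
ṁ = Q/Δh = 1.5876e+06 / 1094.6 = 1450.4 kg/h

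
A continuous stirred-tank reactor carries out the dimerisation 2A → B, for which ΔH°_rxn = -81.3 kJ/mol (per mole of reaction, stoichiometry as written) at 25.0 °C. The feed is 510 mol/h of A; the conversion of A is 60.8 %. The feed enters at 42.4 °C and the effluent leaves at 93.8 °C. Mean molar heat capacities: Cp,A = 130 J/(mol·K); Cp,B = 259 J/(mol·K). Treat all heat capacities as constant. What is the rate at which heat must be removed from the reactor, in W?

Q_out = 2560 W

Extent of reaction ξ = 0.608 × 510 / 2 = 155.04 mol/h
Reaction term: ξ·ΔH°_rxn = 155.04 × -81.3 = -12605 kJ/h
Sensible, feed 42.4→25 °C: -1153.6 kJ/h
Outlet flows (mol/h): A 199.92, B 155.04
Sensible, products 25→93.8 °C: 4550.8 kJ/h
Q = ΔH = -9207.6 kJ/h = -2.5577 kW
Heat removed = 2557.7 W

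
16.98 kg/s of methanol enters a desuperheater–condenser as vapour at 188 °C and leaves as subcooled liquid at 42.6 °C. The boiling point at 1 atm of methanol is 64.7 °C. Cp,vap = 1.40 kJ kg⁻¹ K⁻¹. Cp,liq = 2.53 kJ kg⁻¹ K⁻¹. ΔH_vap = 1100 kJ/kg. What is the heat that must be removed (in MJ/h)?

vapour 188→64.7 °C: -172.62 kJ/kg
condensation at 64.7 °C: -1100 kJ/kg
liquid 64.7→42.6 °C: -55.913 kJ/kg
Δh = -172.62 + -1100 + -55.913 = -1328.5 kJ/kg
Q = ṁ·Δh = 16.98 kg/s × -1328.5 kJ/kg = -22558 kJ/s
|Q| = 22558 kW = 81211 MJ/h

Q_c = 81200 MJ/h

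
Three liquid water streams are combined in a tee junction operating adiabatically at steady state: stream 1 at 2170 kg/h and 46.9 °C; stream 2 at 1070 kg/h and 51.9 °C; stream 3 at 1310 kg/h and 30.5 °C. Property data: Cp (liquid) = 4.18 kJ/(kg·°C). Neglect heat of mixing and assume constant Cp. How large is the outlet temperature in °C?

T_out = 43.4 °C

Adiabatic, steady state ⇒ Σ ṁᵢCp,ᵢ(T_out − Tᵢ) = 0
Σ ṁᵢCp,ᵢTᵢ = 2170×4.18×46.9 + 1070×4.18×51.9 + 1310×4.18×30.5 = 824550
Σ ṁᵢCp,ᵢ = 2170×4.18 + 1070×4.18 + 1310×4.18 = 19019
T_out = 824550 / 19019 = 43.354 °C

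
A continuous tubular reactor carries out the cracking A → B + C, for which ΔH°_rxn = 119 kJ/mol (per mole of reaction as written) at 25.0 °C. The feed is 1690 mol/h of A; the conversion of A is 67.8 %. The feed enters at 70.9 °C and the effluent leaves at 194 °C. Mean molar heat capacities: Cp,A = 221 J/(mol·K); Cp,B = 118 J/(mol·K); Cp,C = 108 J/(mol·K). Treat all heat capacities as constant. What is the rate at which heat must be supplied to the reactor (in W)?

Extent of reaction ξ = 0.678 × 1690 = 1145.8 mol/h
Reaction term: ξ·ΔH°_rxn = 1145.8 × 119 = 136350 kJ/h
Sensible, feed 70.9→25 °C: -17143 kJ/h
Outlet flows (mol/h): A 544.18, B 1145.8, C 1145.8
Sensible, products 25→194 °C: 64088 kJ/h
Q = ΔH = 183300 kJ/h = 50.916 kW
Heat supplied = 50916 W

Q_in = 50900 W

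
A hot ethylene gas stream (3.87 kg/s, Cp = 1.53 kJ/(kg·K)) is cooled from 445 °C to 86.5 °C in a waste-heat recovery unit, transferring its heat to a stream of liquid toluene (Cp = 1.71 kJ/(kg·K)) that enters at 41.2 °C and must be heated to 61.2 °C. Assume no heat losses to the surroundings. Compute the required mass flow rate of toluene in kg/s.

ṁ_c = 62.1 kg/s

Heat released by hot stream: Q = 3.87 × 1.53 × (445 − 86.5) = 2122.7 kJ/s
Energy balance on cold side (adiabatic exchanger): Q = ṁ_c·Cp_c·(T_c,out − T_c,in)
ṁ_c = 2122.7 / [1.71 × (61.2 − 41.2)] = 62.068 kg/s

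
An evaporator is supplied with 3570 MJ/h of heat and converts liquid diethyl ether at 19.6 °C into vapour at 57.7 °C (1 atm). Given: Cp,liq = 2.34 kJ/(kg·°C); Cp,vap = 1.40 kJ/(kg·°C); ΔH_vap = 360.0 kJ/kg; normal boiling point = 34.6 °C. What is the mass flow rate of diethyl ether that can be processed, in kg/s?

Δh = 2.34×(34.6−19.6) + 360.0 + 1.40×(57.7−34.6) = 427.44 kJ/kg
Q = 3570 MJ/h = 991.67 kJ/s = 991.67 kJ/s
ṁ = Q/Δh = 991.67 / 427.44 = 2.32 kg/s

ṁ = 2.32 kg/s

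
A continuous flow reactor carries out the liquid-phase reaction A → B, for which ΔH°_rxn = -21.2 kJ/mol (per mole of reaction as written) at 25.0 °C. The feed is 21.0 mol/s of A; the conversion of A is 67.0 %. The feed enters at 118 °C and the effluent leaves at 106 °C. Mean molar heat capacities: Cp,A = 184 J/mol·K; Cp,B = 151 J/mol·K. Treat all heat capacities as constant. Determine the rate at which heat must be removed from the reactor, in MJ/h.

Extent of reaction ξ = 0.670 × 21.0 = 14.07 mol/s
Reaction term: ξ·ΔH°_rxn = 14.07 × -21.2 = -298.28 kJ/s
Sensible, feed 118→25 °C: -359.35 kJ/s
Outlet flows (mol/s): A 6.93, B 14.07
Sensible, products 25→106 °C: 275.37 kJ/s
Q = ΔH = -382.26 kJ/s = -382.26 kW
Heat removed = 1376.1 MJ/h

Q_out = 1380 MJ/h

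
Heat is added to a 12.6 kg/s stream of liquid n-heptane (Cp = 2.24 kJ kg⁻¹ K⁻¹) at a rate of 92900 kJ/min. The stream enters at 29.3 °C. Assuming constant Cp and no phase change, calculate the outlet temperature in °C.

Q = 92900 kJ/min = 1548.3 kJ/s
ΔT = Q/(ṁ·Cp) = 1548.3/(12.6×2.24) = 54.859 K
T_out = 29.3 + 54.859 = 84.159 °C

T_out = 84.2 °C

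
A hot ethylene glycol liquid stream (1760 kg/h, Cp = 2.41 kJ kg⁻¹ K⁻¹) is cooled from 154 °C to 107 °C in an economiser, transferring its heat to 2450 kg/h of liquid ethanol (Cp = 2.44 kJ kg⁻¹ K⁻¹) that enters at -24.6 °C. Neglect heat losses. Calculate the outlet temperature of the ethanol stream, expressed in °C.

Heat released by hot stream: Q = 1760 × 2.41 × (154 − 107) = 199360 kJ/h
Energy balance on cold side (adiabatic exchanger): Q = ṁ_c·Cp_c·(T_c,out − T_c,in)
T_c,out = -24.6 + 199360/(2450 × 2.44) = 8.7481 °C

T_c,out = 8.75 °C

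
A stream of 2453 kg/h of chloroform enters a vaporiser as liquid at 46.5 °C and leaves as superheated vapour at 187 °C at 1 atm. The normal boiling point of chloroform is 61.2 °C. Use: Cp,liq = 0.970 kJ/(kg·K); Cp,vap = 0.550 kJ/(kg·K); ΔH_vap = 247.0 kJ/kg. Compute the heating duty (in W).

liquid 46.5→61.2 °C: 14.259 kJ/kg
vaporisation at 61.2 °C: 247 kJ/kg
vapour 61.2→187 °C: 69.19 kJ/kg
Δh = 14.259 + 247 + 69.19 = 330.45 kJ/kg
Q = ṁ·Δh = 2453 kg/h × 330.45 kJ/kg = 810590 kJ/h
|Q| = 225.16 kW = 225160 W

Q = 225000 W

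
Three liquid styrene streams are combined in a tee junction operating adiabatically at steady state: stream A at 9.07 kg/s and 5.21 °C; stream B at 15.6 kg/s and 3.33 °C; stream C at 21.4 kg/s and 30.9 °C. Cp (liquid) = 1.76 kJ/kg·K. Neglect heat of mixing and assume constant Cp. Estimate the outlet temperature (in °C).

Energy balance with Q = 0: Σ ṁᵢCp,ᵢ(T_out − Tᵢ) = 0
Σ ṁᵢCp,ᵢTᵢ = 9.07×1.76×5.21 + 15.6×1.76×3.33 + 21.4×1.76×30.9 = 1338.4
Σ ṁᵢCp,ᵢ = 9.07×1.76 + 15.6×1.76 + 21.4×1.76 = 81.083
T_out = 1338.4 / 81.083 = 16.507 °C

T_out = 16.5 °C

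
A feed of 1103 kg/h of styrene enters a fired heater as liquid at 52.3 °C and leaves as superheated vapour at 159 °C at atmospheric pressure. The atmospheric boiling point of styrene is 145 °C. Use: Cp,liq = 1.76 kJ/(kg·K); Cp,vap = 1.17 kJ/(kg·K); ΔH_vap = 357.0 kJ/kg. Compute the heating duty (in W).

liquid 52.3→145 °C: 163.15 kJ/kg
vaporisation at 145 °C: 357 kJ/kg
vapour 145→159 °C: 16.38 kJ/kg
Δh = 163.15 + 357 + 16.38 = 536.53 kJ/kg
Q = ṁ·Δh = 1103 kg/h × 536.53 kJ/kg = 591790 kJ/h
|Q| = 164.39 kW = 164390 W

Q = 164000 W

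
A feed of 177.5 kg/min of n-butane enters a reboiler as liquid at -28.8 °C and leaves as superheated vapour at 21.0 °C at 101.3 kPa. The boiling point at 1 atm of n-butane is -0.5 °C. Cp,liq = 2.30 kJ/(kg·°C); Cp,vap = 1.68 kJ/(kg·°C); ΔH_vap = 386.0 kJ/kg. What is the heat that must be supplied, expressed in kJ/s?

liquid -28.8→-0.5 °C: 65.09 kJ/kg
vaporisation at -0.5 °C: 386 kJ/kg
vapour -0.5→21.0 °C: 36.12 kJ/kg
Δh = 65.09 + 386 + 36.12 = 487.21 kJ/kg
Q = ṁ·Δh = 177.5 kg/min × 487.21 kJ/kg = 86480 kJ/min
|Q| = 1441.3 kW

Q = 1440 kJ/s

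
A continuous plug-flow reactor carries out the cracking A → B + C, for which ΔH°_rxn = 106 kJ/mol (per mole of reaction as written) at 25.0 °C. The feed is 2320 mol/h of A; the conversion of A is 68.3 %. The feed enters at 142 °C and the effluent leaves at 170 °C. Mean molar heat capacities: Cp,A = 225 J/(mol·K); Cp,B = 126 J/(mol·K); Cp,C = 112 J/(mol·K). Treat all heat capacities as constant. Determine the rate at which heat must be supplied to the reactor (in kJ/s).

Extent of reaction ξ = 0.683 × 2320 = 1584.6 mol/h
Reaction term: ξ·ΔH°_rxn = 1584.6 × 106 = 167960 kJ/h
Sensible, feed 142→25 °C: -61074 kJ/h
Outlet flows (mol/h): A 735.44, B 1584.6, C 1584.6
Sensible, products 25→170 °C: 78677 kJ/h
Q = ΔH = 185570 kJ/h = 51.546 kW
Heat supplied = 51.546 kJ/s

Q_in = 51.5 kJ/s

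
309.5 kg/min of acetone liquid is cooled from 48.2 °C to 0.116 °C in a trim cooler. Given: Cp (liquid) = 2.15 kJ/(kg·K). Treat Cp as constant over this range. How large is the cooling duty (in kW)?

Q = ṁ·Cp·ΔT = 309.5 × 2.15 × (0.116 − 48.2) = -31996 kJ/min
Converting: 31996 / 60 s = 533.27 kW

Q_c = 533 kW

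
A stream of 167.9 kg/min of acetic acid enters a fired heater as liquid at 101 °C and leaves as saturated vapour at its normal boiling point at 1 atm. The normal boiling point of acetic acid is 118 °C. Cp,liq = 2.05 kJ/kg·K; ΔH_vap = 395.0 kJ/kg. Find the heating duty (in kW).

Q = 1200 kW

liquid 101→118 °C: 34.85 kJ/kg
vaporisation at 118 °C: 395 kJ/kg
Δh = 34.85 + 395 = 429.85 kJ/kg
Q = ṁ·Δh = 167.9 kg/min × 429.85 kJ/kg = 72172 kJ/min
|Q| = 1202.9 kW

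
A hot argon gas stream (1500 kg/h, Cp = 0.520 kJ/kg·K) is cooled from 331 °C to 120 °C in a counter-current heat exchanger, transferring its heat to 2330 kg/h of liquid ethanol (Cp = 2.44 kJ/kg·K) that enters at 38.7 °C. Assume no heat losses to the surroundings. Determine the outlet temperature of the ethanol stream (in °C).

T_c,out = 67.6 °C

Heat released by hot stream: Q = 1500 × 0.520 × (331 − 120) = 164580 kJ/h
Energy balance on cold side (adiabatic exchanger): Q = ṁ_c·Cp_c·(T_c,out − T_c,in)
T_c,out = 38.7 + 164580/(2330 × 2.44) = 67.649 °C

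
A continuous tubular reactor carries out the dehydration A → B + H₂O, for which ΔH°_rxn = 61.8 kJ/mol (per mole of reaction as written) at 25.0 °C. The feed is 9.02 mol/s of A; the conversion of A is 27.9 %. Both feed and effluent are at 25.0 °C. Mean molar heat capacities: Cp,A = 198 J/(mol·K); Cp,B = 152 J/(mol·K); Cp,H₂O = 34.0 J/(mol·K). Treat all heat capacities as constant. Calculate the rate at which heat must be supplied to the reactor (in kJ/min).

Extent of reaction ξ = 0.279 × 9.02 = 2.5166 mol/s
Reaction term: ξ·ΔH°_rxn = 2.5166 × 61.8 = 155.52 kJ/s
Q = ΔH = 155.52 kJ/s = 155.52 kW
Heat supplied = 9331.5 kJ/min

Q_in = 9330 kJ/min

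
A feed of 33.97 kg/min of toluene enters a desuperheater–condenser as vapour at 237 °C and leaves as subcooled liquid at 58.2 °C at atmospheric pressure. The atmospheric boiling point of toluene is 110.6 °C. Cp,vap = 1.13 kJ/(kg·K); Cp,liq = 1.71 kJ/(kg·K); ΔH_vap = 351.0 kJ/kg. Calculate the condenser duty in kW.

vapour 237→110.6 °C: -142.83 kJ/kg
condensation at 110.6 °C: -351 kJ/kg
liquid 110.6→58.2 °C: -89.604 kJ/kg
Δh = -142.83 + -351 + -89.604 = -583.44 kJ/kg
Q = ṁ·Δh = 33.97 kg/min × -583.44 kJ/kg = -19819 kJ/min
|Q| = 330.32 kW

Q_c = 330 kW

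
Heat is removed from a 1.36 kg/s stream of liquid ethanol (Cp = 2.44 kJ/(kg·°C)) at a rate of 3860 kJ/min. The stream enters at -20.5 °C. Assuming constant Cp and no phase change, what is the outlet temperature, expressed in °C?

Q = 3860 kJ/min = 64.333 kJ/s
ΔT = Q/(ṁ·Cp) = 64.333/(1.36×2.44) = 19.387 K
T_out = -20.5 − 19.387 = -39.887 °C

T_out = -39.9 °C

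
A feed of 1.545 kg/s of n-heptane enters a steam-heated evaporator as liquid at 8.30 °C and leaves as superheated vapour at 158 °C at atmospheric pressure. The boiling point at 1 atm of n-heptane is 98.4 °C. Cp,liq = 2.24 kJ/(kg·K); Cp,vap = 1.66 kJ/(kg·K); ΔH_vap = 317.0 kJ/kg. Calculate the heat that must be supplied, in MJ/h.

Q = 3440 MJ/h

liquid 8.30→98.4 °C: 201.82 kJ/kg
vaporisation at 98.4 °C: 317 kJ/kg
vapour 98.4→158 °C: 98.936 kJ/kg
Δh = 201.82 + 317 + 98.936 = 617.76 kJ/kg
Q = ṁ·Δh = 1.545 kg/s × 617.76 kJ/kg = 954.44 kJ/s
|Q| = 954.44 kW = 3436 MJ/h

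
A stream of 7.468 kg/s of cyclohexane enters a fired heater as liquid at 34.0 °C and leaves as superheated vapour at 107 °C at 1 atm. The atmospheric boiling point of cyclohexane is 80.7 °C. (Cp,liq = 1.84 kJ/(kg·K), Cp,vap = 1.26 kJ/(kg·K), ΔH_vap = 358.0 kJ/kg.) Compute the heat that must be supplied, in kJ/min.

Q = 214000 kJ/min

liquid 34.0→80.7 °C: 85.928 kJ/kg
vaporisation at 80.7 °C: 358 kJ/kg
vapour 80.7→107 °C: 33.138 kJ/kg
Δh = 85.928 + 358 + 33.138 = 477.07 kJ/kg
Q = ṁ·Δh = 7.468 kg/s × 477.07 kJ/kg = 3562.7 kJ/s
|Q| = 3562.7 kW = 213760 kJ/min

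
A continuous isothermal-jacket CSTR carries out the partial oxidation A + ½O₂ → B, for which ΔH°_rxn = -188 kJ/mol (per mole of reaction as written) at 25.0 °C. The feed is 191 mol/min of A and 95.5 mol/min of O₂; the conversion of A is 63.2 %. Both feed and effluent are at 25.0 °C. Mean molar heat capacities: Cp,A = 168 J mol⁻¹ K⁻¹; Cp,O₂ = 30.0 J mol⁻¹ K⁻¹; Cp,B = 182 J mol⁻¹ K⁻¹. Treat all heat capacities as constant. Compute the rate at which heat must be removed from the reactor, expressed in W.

Q_out = 378000 W

Extent of reaction ξ = 0.632 × 191 = 120.71 mol/min
Reaction term: ξ·ΔH°_rxn = 120.71 × -188 = -22694 kJ/min
Q = ΔH = -22694 kJ/min = -378.23 kW
Heat removed = 378230 W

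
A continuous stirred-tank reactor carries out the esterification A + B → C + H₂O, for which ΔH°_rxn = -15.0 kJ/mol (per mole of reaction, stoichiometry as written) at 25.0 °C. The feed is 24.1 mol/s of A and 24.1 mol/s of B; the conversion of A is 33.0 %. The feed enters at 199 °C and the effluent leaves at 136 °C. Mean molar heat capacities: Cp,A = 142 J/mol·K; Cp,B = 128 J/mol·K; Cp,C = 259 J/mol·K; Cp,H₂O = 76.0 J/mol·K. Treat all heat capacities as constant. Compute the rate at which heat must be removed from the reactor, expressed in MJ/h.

Extent of reaction ξ = 0.330 × 24.1 = 7.953 mol/s
Reaction term: ξ·ΔH°_rxn = 7.953 × -15.0 = -119.3 kJ/s
Sensible, feed 199→25 °C: -1132.2 kJ/s
Outlet flows (mol/s): A 16.147, B 16.147, C 7.953, H₂O 7.953
Sensible, products 25→136 °C: 779.66 kJ/s
Q = ΔH = -471.86 kJ/s = -471.86 kW
Heat removed = 1698.7 MJ/h

Q_out = 1700 MJ/h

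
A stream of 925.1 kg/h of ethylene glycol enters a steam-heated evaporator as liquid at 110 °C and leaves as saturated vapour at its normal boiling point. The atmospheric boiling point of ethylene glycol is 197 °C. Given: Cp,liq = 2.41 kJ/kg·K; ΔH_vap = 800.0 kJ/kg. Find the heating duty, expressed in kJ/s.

liquid 110→197 °C: 209.67 kJ/kg
vaporisation at 197 °C: 800 kJ/kg
Δh = 209.67 + 800 = 1009.7 kJ/kg
Q = ṁ·Δh = 925.1 kg/h × 1009.7 kJ/kg = 934050 kJ/h
|Q| = 259.46 kW

Q = 259 kJ/s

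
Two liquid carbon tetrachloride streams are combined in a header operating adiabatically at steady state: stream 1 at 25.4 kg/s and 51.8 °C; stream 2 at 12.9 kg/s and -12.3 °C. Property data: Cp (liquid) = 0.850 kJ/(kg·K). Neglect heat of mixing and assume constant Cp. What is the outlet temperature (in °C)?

T_out = 30.2 °C

Energy balance with Q = 0: Σ ṁᵢCp,ᵢ(T_out − Tᵢ) = 0
T_out = Σ ṁᵢCp,ᵢTᵢ / Σ ṁᵢCp,ᵢ
      = 983.49 / 32.555 = 30.21 °C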